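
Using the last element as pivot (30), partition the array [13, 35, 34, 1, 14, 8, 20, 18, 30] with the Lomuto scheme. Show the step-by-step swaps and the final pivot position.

Lomuto partition with pivot = 30:

Initial array: [13, 35, 34, 1, 14, 8, 20, 18, 30]

arr[0]=13 <= 30: swap with position 0, array becomes [13, 35, 34, 1, 14, 8, 20, 18, 30]
arr[1]=35 > 30: no swap
arr[2]=34 > 30: no swap
arr[3]=1 <= 30: swap with position 1, array becomes [13, 1, 34, 35, 14, 8, 20, 18, 30]
arr[4]=14 <= 30: swap with position 2, array becomes [13, 1, 14, 35, 34, 8, 20, 18, 30]
arr[5]=8 <= 30: swap with position 3, array becomes [13, 1, 14, 8, 34, 35, 20, 18, 30]
arr[6]=20 <= 30: swap with position 4, array becomes [13, 1, 14, 8, 20, 35, 34, 18, 30]
arr[7]=18 <= 30: swap with position 5, array becomes [13, 1, 14, 8, 20, 18, 34, 35, 30]

Place pivot at position 6: [13, 1, 14, 8, 20, 18, 30, 35, 34]
Pivot position: 6

After partitioning with pivot 30, the array becomes [13, 1, 14, 8, 20, 18, 30, 35, 34]. The pivot is placed at index 6. All elements to the left of the pivot are <= 30, and all elements to the right are > 30.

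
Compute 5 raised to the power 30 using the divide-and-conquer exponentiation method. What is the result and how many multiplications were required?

Computing 5^30 by squaring (build up from 5^1; each line after the first costs one multiplication):

5^1 = 5
5^2 = (5^1)^2 = 5^2 = 25
5^3 = 5 * 5^2 = 5 * 25 = 125
5^6 = (5^3)^2 = 125^2 = 15625
5^7 = 5 * 5^6 = 5 * 15625 = 78125
5^14 = (5^7)^2 = 78125^2 = 6103515625
5^15 = 5 * 5^14 = 5 * 6103515625 = 30517578125
5^30 = (5^15)^2 = 30517578125^2 = 931322574615478515625

Result: 931322574615478515625
Multiplications needed: 7 (7 lines after 5^1)

5^30 = 931322574615478515625. Using exponentiation by squaring, this requires 7 multiplications. The key idea: if the exponent is even, square the half-power; if odd, multiply by the base once.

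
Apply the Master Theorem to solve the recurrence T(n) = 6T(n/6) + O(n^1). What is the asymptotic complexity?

Master Theorem for T(n) = 6T(n/6) + O(n^1):

a = 6, b = 6, c = 1
log_b(a) = log_6(6) = 1.0000

Case 2: c = 1 = log_6(6) = 1.0000
T(n) = O(n^1 log n) = O(n log n)

For T(n) = 6T(n/6) + O(n^1): log_6(6) = 1.0000. This is Case 2 of the Master Theorem (c = log_b(a), equal work at all levels), giving O(n log n).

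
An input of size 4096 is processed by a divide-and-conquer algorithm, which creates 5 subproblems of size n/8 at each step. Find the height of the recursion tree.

For divide and conquer with division factor 8:

Problem sizes at each level:
Level 0: 4096
Level 1: 512
Level 2: 64
Level 3: 8
Level 4: 1

The root is level 0 and the size-1 base case is level 4 (the tree spans levels 0 through 4, i.e. 5 levels counting the root), so the depth is the number of divisions: log_8(4096) = 4

The recursion tree depth is log_8(4096) = 4. At each level, the problem size is divided by 8, so it takes 4 divisions to reduce to a base case of size 1. The algorithm makes 5 recursive calls at each level.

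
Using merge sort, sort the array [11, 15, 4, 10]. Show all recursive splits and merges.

Merge sort trace:

Split: [11, 15, 4, 10] -> [11, 15] and [4, 10]
  Split: [11, 15] -> [11] and [15]
  Merge: [11] + [15] -> [11, 15]
  Split: [4, 10] -> [4] and [10]
  Merge: [4] + [10] -> [4, 10]
Merge: [11, 15] + [4, 10] -> [4, 10, 11, 15]

Final sorted array: [4, 10, 11, 15]

The merge sort proceeds by recursively splitting the array and merging sorted halves.
After all merges, the sorted array is [4, 10, 11, 15].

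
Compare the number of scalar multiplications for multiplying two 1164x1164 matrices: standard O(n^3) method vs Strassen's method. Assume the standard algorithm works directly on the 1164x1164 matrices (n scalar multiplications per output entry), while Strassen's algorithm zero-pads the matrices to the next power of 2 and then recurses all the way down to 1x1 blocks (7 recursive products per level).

Matrix multiplication for 1164x1164 matrices:

Strassen's algorithm requires power-of-2 dimensions. Pad 1164x1164 to 2048x2048 (next power of 2).

Standard algorithm: 1164^3 = 1577098944 multiplications
Strassen's algorithm: 7^(log2(2048)) = 7^11 = 1977326743 multiplications
Difference: 1577098944 - 1977326743 = -400227799 (Strassen uses MORE here due to padding overhead — for small or just-over-power-of-2 n, padding can outweigh the per-level savings)

Standard: 1577098944 multiplications (1164^3). Strassen: 1977326743 multiplications (7^11, after padding to 2048x2048). Strassen reduces 8 recursive multiplications to 7 at each level.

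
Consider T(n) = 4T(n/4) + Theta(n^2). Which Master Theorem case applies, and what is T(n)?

Master Theorem for T(n) = 4T(n/4) + O(n^2):

a = 4, b = 4, c = 2
log_b(a) = log_4(4) = 1.0000

Case 3: c = 2 > log_4(4) = 1.0000
T(n) = O(n^2) = O(n^2)

For T(n) = 4T(n/4) + O(n^2): log_4(4) = 1.0000. This is Case 3 of the Master Theorem (c > log_b(a), work dominated by root), giving O(n^2).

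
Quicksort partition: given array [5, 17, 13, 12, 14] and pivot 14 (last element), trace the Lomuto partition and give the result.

Lomuto partition with pivot = 14:

Initial array: [5, 17, 13, 12, 14]

arr[0]=5 <= 14: swap with position 0, array becomes [5, 17, 13, 12, 14]
arr[1]=17 > 14: no swap
arr[2]=13 <= 14: swap with position 1, array becomes [5, 13, 17, 12, 14]
arr[3]=12 <= 14: swap with position 2, array becomes [5, 13, 12, 17, 14]

Place pivot at position 3: [5, 13, 12, 14, 17]
Pivot position: 3

After partitioning with pivot 14, the array becomes [5, 13, 12, 14, 17]. The pivot is placed at index 3. All elements to the left of the pivot are <= 14, and all elements to the right are > 14.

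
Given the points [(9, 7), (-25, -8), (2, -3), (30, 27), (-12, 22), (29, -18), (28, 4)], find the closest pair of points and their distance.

Computing all pairwise distances among 7 points:

d((9, 7), (-25, -8)) = 37.1618
d((9, 7), (2, -3)) = 12.2066 <-- minimum
d((9, 7), (30, 27)) = 29.0
d((9, 7), (-12, 22)) = 25.807
d((9, 7), (29, -18)) = 32.0156
d((9, 7), (28, 4)) = 19.2354
d((-25, -8), (2, -3)) = 27.4591
d((-25, -8), (30, 27)) = 65.192
d((-25, -8), (-12, 22)) = 32.6956
d((-25, -8), (29, -18)) = 54.9181
d((-25, -8), (28, 4)) = 54.3415
d((2, -3), (30, 27)) = 41.0366
d((2, -3), (-12, 22)) = 28.6531
d((2, -3), (29, -18)) = 30.8869
d((2, -3), (28, 4)) = 26.9258
d((30, 27), (-12, 22)) = 42.2966
d((30, 27), (29, -18)) = 45.0111
d((30, 27), (28, 4)) = 23.0868
d((-12, 22), (29, -18)) = 57.28
d((-12, 22), (28, 4)) = 43.8634
d((29, -18), (28, 4)) = 22.0227

Closest pair: (9, 7) and (2, -3) with distance 12.2066

The closest pair is (9, 7) and (2, -3) with Euclidean distance 12.2066. For 7 points, brute-force pairwise comparison is shown above. For large n, the divide-and-conquer algorithm (sort by x, recurse on halves, check the dividing strip) achieves O(n log n).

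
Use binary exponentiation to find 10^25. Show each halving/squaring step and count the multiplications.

Computing 10^25 by squaring (build up from 10^1; each line after the first costs one multiplication):

10^1 = 10
10^2 = (10^1)^2 = 10^2 = 100
10^3 = 10 * 10^2 = 10 * 100 = 1000
10^6 = (10^3)^2 = 1000^2 = 1000000
10^12 = (10^6)^2 = 1000000^2 = 1000000000000
10^24 = (10^12)^2 = 1000000000000^2 = 1000000000000000000000000
10^25 = 10 * 10^24 = 10 * 1000000000000000000000000 = 10000000000000000000000000

Result: 10000000000000000000000000
Multiplications needed: 6 (6 lines after 10^1)

10^25 = 10000000000000000000000000. Using exponentiation by squaring, this requires 6 multiplications. The key idea: if the exponent is even, square the half-power; if odd, multiply by the base once.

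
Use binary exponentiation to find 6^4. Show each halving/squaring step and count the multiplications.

Computing 6^4 by squaring (build up from 6^1; each line after the first costs one multiplication):

6^1 = 6
6^2 = (6^1)^2 = 6^2 = 36
6^4 = (6^2)^2 = 36^2 = 1296

Result: 1296
Multiplications needed: 2 (2 lines after 6^1)

6^4 = 1296. Using exponentiation by squaring, this requires 2 multiplications. The key idea: if the exponent is even, square the half-power; if odd, multiply by the base once.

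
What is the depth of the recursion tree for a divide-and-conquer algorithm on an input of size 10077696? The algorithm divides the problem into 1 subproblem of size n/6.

For divide and conquer with division factor 6:

Problem sizes at each level:
Level 0: 10077696
Level 1: 1679616
Level 2: 279936
Level 3: 46656
Level 4: 7776
Level 5: 1296
Level 6: 216
Level 7: 36
Level 8: 6
Level 9: 1

The root is level 0 and the size-1 base case is level 9 (the tree spans levels 0 through 9, i.e. 10 levels counting the root), so the depth is the number of divisions: log_6(10077696) = 9

The recursion tree depth is log_6(10077696) = 9. At each level, the problem size is divided by 6, so it takes 9 divisions to reduce to a base case of size 1. The algorithm makes 1 recursive call at each level.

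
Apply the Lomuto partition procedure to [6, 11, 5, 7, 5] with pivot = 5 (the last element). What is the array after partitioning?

Lomuto partition with pivot = 5:

Initial array: [6, 11, 5, 7, 5]

arr[0]=6 > 5: no swap
arr[1]=11 > 5: no swap
arr[2]=5 <= 5: swap with position 0, array becomes [5, 11, 6, 7, 5]
arr[3]=7 > 5: no swap

Place pivot at position 1: [5, 5, 6, 7, 11]
Pivot position: 1

After partitioning with pivot 5, the array becomes [5, 5, 6, 7, 11]. The pivot is placed at index 1. All elements to the left of the pivot are <= 5, and all elements to the right are > 5.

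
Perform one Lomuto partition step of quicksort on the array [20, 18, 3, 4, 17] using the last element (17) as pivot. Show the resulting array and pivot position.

Lomuto partition with pivot = 17:

Initial array: [20, 18, 3, 4, 17]

arr[0]=20 > 17: no swap
arr[1]=18 > 17: no swap
arr[2]=3 <= 17: swap with position 0, array becomes [3, 18, 20, 4, 17]
arr[3]=4 <= 17: swap with position 1, array becomes [3, 4, 20, 18, 17]

Place pivot at position 2: [3, 4, 17, 18, 20]
Pivot position: 2

After partitioning with pivot 17, the array becomes [3, 4, 17, 18, 20]. The pivot is placed at index 2. All elements to the left of the pivot are <= 17, and all elements to the right are > 17.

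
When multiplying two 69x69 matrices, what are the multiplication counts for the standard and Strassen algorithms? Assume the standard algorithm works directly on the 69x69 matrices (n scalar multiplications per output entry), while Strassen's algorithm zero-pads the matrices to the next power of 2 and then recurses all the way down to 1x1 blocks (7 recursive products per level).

Matrix multiplication for 69x69 matrices:

Strassen's algorithm requires power-of-2 dimensions. Pad 69x69 to 128x128 (next power of 2).

Standard algorithm: 69^3 = 328509 multiplications
Strassen's algorithm: 7^(log2(128)) = 7^7 = 823543 multiplications
Difference: 328509 - 823543 = -495034 (Strassen uses MORE here due to padding overhead — for small or just-over-power-of-2 n, padding can outweigh the per-level savings)

Standard: 328509 multiplications (69^3). Strassen: 823543 multiplications (7^7, after padding to 128x128). Strassen reduces 8 recursive multiplications to 7 at each level.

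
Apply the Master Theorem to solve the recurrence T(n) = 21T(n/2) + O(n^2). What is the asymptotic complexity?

Master Theorem for T(n) = 21T(n/2) + O(n^2):

a = 21, b = 2, c = 2
log_b(a) = log_2(21) = 4.3923

Case 1: c = 2 < log_2(21) = 4.3923
T(n) = O(n^(log_2 21))

For T(n) = 21T(n/2) + O(n^2): log_2(21) = 4.3923. This is Case 1 of the Master Theorem (c < log_b(a), work dominated by leaves), giving O(n^(log_2 21)).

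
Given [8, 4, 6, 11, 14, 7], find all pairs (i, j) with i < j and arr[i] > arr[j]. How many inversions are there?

Finding inversions in [8, 4, 6, 11, 14, 7]:

(0, 1): arr[0]=8 > arr[1]=4
(0, 2): arr[0]=8 > arr[2]=6
(0, 5): arr[0]=8 > arr[5]=7
(3, 5): arr[3]=11 > arr[5]=7
(4, 5): arr[4]=14 > arr[5]=7

Total inversions: 5

The array has 5 inversion(s): (0,1), (0,2), (0,5), (3,5), (4,5). Each pair (i,j) satisfies i < j and arr[i] > arr[j].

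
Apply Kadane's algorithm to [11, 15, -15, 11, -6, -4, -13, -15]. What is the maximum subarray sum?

Using Kadane's algorithm on [11, 15, -15, 11, -6, -4, -13, -15]:

Scanning through the array:
Position 1 (value 15): max_ending_here = 26, max_so_far = 26
Position 2 (value -15): max_ending_here = 11, max_so_far = 26
Position 3 (value 11): max_ending_here = 22, max_so_far = 26
Position 4 (value -6): max_ending_here = 16, max_so_far = 26
Position 5 (value -4): max_ending_here = 12, max_so_far = 26
Position 6 (value -13): max_ending_here = -1, max_so_far = 26
Position 7 (value -15): max_ending_here = -15, max_so_far = 26

Maximum subarray: [11, 15]
Maximum sum: 26

The maximum subarray is [11, 15] with sum 26. This subarray runs from index 0 to index 1.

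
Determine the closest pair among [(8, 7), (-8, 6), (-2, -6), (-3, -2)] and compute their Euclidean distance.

Computing all pairwise distances among 4 points:

d((8, 7), (-8, 6)) = 16.0312
d((8, 7), (-2, -6)) = 16.4012
d((8, 7), (-3, -2)) = 14.2127
d((-8, 6), (-2, -6)) = 13.4164
d((-8, 6), (-3, -2)) = 9.434
d((-2, -6), (-3, -2)) = 4.1231 <-- minimum

Closest pair: (-2, -6) and (-3, -2) with distance 4.1231

The closest pair is (-2, -6) and (-3, -2) with Euclidean distance 4.1231. For 4 points, brute-force pairwise comparison is shown above. For large n, the divide-and-conquer algorithm (sort by x, recurse on halves, check the dividing strip) achieves O(n log n).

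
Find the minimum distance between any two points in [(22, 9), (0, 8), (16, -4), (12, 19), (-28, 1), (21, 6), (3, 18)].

Computing all pairwise distances among 7 points:

d((22, 9), (0, 8)) = 22.0227
d((22, 9), (16, -4)) = 14.3178
d((22, 9), (12, 19)) = 14.1421
d((22, 9), (-28, 1)) = 50.636
d((22, 9), (21, 6)) = 3.1623 <-- minimum
d((22, 9), (3, 18)) = 21.0238
d((0, 8), (16, -4)) = 20.0
d((0, 8), (12, 19)) = 16.2788
d((0, 8), (-28, 1)) = 28.8617
d((0, 8), (21, 6)) = 21.095
d((0, 8), (3, 18)) = 10.4403
d((16, -4), (12, 19)) = 23.3452
d((16, -4), (-28, 1)) = 44.2832
d((16, -4), (21, 6)) = 11.1803
d((16, -4), (3, 18)) = 25.5539
d((12, 19), (-28, 1)) = 43.8634
d((12, 19), (21, 6)) = 15.8114
d((12, 19), (3, 18)) = 9.0554
d((-28, 1), (21, 6)) = 49.2544
d((-28, 1), (3, 18)) = 35.3553
d((21, 6), (3, 18)) = 21.6333

Closest pair: (22, 9) and (21, 6) with distance 3.1623

The closest pair is (22, 9) and (21, 6) with Euclidean distance 3.1623. For 7 points, brute-force pairwise comparison is shown above. For large n, the divide-and-conquer algorithm (sort by x, recurse on halves, check the dividing strip) achieves O(n log n).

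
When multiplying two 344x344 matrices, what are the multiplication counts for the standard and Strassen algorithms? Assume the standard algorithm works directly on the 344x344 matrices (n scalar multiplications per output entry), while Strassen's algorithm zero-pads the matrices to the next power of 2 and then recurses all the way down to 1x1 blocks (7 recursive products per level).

Matrix multiplication for 344x344 matrices:

Strassen's algorithm requires power-of-2 dimensions. Pad 344x344 to 512x512 (next power of 2).

Standard algorithm: 344^3 = 40707584 multiplications
Strassen's algorithm: 7^(log2(512)) = 7^9 = 40353607 multiplications
Savings: 40707584 - 40353607 = 353977 multiplications

Standard: 40707584 multiplications (344^3). Strassen: 40353607 multiplications (7^9, after padding to 512x512). Strassen reduces 8 recursive multiplications to 7 at each level.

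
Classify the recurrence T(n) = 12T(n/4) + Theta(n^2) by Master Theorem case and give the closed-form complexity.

Master Theorem for T(n) = 12T(n/4) + O(n^2):

a = 12, b = 4, c = 2
log_b(a) = log_4(12) = 1.7925

Case 3: c = 2 > log_4(12) = 1.7925
T(n) = O(n^2) = O(n^2)

For T(n) = 12T(n/4) + O(n^2): log_4(12) = 1.7925. This is Case 3 of the Master Theorem (c > log_b(a), work dominated by root), giving O(n^2).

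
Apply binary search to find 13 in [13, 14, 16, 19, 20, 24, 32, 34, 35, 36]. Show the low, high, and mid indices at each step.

Binary search for 13 in [13, 14, 16, 19, 20, 24, 32, 34, 35, 36]:

lo=0, hi=9, mid=4, arr[mid]=20 -> 20 > 13, search left half
lo=0, hi=3, mid=1, arr[mid]=14 -> 14 > 13, search left half
lo=0, hi=0, mid=0, arr[mid]=13 -> Found target at index 0!

Binary search finds 13 at index 0 after 3 comparisons. The search repeatedly halves the search space by comparing with the middle element.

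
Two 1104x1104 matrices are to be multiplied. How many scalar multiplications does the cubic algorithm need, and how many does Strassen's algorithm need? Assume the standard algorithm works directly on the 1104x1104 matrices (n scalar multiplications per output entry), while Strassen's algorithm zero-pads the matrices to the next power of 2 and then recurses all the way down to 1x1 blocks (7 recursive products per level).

Matrix multiplication for 1104x1104 matrices:

Strassen's algorithm requires power-of-2 dimensions. Pad 1104x1104 to 2048x2048 (next power of 2).

Standard algorithm: 1104^3 = 1345572864 multiplications
Strassen's algorithm: 7^(log2(2048)) = 7^11 = 1977326743 multiplications
Difference: 1345572864 - 1977326743 = -631753879 (Strassen uses MORE here due to padding overhead — for small or just-over-power-of-2 n, padding can outweigh the per-level savings)

Standard: 1345572864 multiplications (1104^3). Strassen: 1977326743 multiplications (7^11, after padding to 2048x2048). Strassen reduces 8 recursive multiplications to 7 at each level.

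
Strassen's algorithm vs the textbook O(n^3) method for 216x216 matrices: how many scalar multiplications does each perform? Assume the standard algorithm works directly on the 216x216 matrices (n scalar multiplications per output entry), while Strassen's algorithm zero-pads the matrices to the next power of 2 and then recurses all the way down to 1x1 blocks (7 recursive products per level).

Matrix multiplication for 216x216 matrices:

Strassen's algorithm requires power-of-2 dimensions. Pad 216x216 to 256x256 (next power of 2).

Standard algorithm: 216^3 = 10077696 multiplications
Strassen's algorithm: 7^(log2(256)) = 7^8 = 5764801 multiplications
Savings: 10077696 - 5764801 = 4312895 multiplications

Standard: 10077696 multiplications (216^3). Strassen: 5764801 multiplications (7^8, after padding to 256x256). Strassen reduces 8 recursive multiplications to 7 at each level.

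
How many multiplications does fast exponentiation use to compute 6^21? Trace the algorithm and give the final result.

Computing 6^21 by squaring (build up from 6^1; each line after the first costs one multiplication):

6^1 = 6
6^2 = (6^1)^2 = 6^2 = 36
6^4 = (6^2)^2 = 36^2 = 1296
6^5 = 6 * 6^4 = 6 * 1296 = 7776
6^10 = (6^5)^2 = 7776^2 = 60466176
6^20 = (6^10)^2 = 60466176^2 = 3656158440062976
6^21 = 6 * 6^20 = 6 * 3656158440062976 = 21936950640377856

Result: 21936950640377856
Multiplications needed: 6 (6 lines after 6^1)

6^21 = 21936950640377856. Using exponentiation by squaring, this requires 6 multiplications. The key idea: if the exponent is even, square the half-power; if odd, multiply by the base once.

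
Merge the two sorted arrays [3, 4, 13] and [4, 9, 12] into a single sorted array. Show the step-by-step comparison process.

Merging process:

Compare 3 vs 4: take 3 from left. Merged: [3]
Compare 4 vs 4: take 4 from left. Merged: [3, 4]
Compare 13 vs 4: take 4 from right. Merged: [3, 4, 4]
Compare 13 vs 9: take 9 from right. Merged: [3, 4, 4, 9]
Compare 13 vs 12: take 12 from right. Merged: [3, 4, 4, 9, 12]
Append remaining from left: [13]. Merged: [3, 4, 4, 9, 12, 13]

Final merged array: [3, 4, 4, 9, 12, 13]
Total comparisons: 5

The merged array is [3, 4, 4, 9, 12, 13], requiring 5 comparisons. The merge step runs in O(n) time where n is the total number of elements.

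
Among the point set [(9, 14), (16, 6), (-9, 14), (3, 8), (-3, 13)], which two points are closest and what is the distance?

Computing all pairwise distances among 5 points:

d((9, 14), (16, 6)) = 10.6301
d((9, 14), (-9, 14)) = 18.0
d((9, 14), (3, 8)) = 8.4853
d((9, 14), (-3, 13)) = 12.0416
d((16, 6), (-9, 14)) = 26.2488
d((16, 6), (3, 8)) = 13.1529
d((16, 6), (-3, 13)) = 20.2485
d((-9, 14), (3, 8)) = 13.4164
d((-9, 14), (-3, 13)) = 6.0828 <-- minimum
d((3, 8), (-3, 13)) = 7.8102

Closest pair: (-9, 14) and (-3, 13) with distance 6.0828

The closest pair is (-9, 14) and (-3, 13) with Euclidean distance 6.0828. For 5 points, brute-force pairwise comparison is shown above. For large n, the divide-and-conquer algorithm (sort by x, recurse on halves, check the dividing strip) achieves O(n log n).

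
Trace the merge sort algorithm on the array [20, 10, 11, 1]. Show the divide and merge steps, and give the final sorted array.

Merge sort trace:

Split: [20, 10, 11, 1] -> [20, 10] and [11, 1]
  Split: [20, 10] -> [20] and [10]
  Merge: [20] + [10] -> [10, 20]
  Split: [11, 1] -> [11] and [1]
  Merge: [11] + [1] -> [1, 11]
Merge: [10, 20] + [1, 11] -> [1, 10, 11, 20]

Final sorted array: [1, 10, 11, 20]

The merge sort proceeds by recursively splitting the array and merging sorted halves.
After all merges, the sorted array is [1, 10, 11, 20].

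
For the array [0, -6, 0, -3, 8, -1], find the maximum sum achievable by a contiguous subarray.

Using Kadane's algorithm on [0, -6, 0, -3, 8, -1]:

Scanning through the array:
Position 1 (value -6): max_ending_here = -6, max_so_far = 0
Position 2 (value 0): max_ending_here = 0, max_so_far = 0
Position 3 (value -3): max_ending_here = -3, max_so_far = 0
Position 4 (value 8): max_ending_here = 8, max_so_far = 8
Position 5 (value -1): max_ending_here = 7, max_so_far = 8

Maximum subarray: [8]
Maximum sum: 8

The maximum subarray is [8] with sum 8. This subarray runs from index 4 to index 4.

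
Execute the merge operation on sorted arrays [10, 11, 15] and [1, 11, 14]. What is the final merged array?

Merging process:

Compare 10 vs 1: take 1 from right. Merged: [1]
Compare 10 vs 11: take 10 from left. Merged: [1, 10]
Compare 11 vs 11: take 11 from left. Merged: [1, 10, 11]
Compare 15 vs 11: take 11 from right. Merged: [1, 10, 11, 11]
Compare 15 vs 14: take 14 from right. Merged: [1, 10, 11, 11, 14]
Append remaining from left: [15]. Merged: [1, 10, 11, 11, 14, 15]

Final merged array: [1, 10, 11, 11, 14, 15]
Total comparisons: 5

The merged array is [1, 10, 11, 11, 14, 15], requiring 5 comparisons. The merge step runs in O(n) time where n is the total number of elements.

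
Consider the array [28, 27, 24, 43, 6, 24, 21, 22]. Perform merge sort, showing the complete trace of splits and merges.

Merge sort trace:

Split: [28, 27, 24, 43, 6, 24, 21, 22] -> [28, 27, 24, 43] and [6, 24, 21, 22]
  Split: [28, 27, 24, 43] -> [28, 27] and [24, 43]
    Split: [28, 27] -> [28] and [27]
    Merge: [28] + [27] -> [27, 28]
    Split: [24, 43] -> [24] and [43]
    Merge: [24] + [43] -> [24, 43]
  Merge: [27, 28] + [24, 43] -> [24, 27, 28, 43]
  Split: [6, 24, 21, 22] -> [6, 24] and [21, 22]
    Split: [6, 24] -> [6] and [24]
    Merge: [6] + [24] -> [6, 24]
    Split: [21, 22] -> [21] and [22]
    Merge: [21] + [22] -> [21, 22]
  Merge: [6, 24] + [21, 22] -> [6, 21, 22, 24]
Merge: [24, 27, 28, 43] + [6, 21, 22, 24] -> [6, 21, 22, 24, 24, 27, 28, 43]

Final sorted array: [6, 21, 22, 24, 24, 27, 28, 43]

The merge sort proceeds by recursively splitting the array and merging sorted halves.
After all merges, the sorted array is [6, 21, 22, 24, 24, 27, 28, 43].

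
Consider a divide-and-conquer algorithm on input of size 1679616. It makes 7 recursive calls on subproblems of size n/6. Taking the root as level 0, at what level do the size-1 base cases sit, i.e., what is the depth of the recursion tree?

For divide and conquer with division factor 6:

Problem sizes at each level:
Level 0: 1679616
Level 1: 279936
Level 2: 46656
Level 3: 7776
Level 4: 1296
Level 5: 216
Level 6: 36
Level 7: 6
Level 8: 1

The root is level 0 and the size-1 base case is level 8 (the tree spans levels 0 through 8, i.e. 9 levels counting the root), so the depth is the number of divisions: log_6(1679616) = 8

The recursion tree depth is log_6(1679616) = 8. At each level, the problem size is divided by 6, so it takes 8 divisions to reduce to a base case of size 1. The algorithm makes 7 recursive calls at each level.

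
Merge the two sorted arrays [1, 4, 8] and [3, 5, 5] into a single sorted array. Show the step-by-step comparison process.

Merging process:

Compare 1 vs 3: take 1 from left. Merged: [1]
Compare 4 vs 3: take 3 from right. Merged: [1, 3]
Compare 4 vs 5: take 4 from left. Merged: [1, 3, 4]
Compare 8 vs 5: take 5 from right. Merged: [1, 3, 4, 5]
Compare 8 vs 5: take 5 from right. Merged: [1, 3, 4, 5, 5]
Append remaining from left: [8]. Merged: [1, 3, 4, 5, 5, 8]

Final merged array: [1, 3, 4, 5, 5, 8]
Total comparisons: 5

The merged array is [1, 3, 4, 5, 5, 8], requiring 5 comparisons. The merge step runs in O(n) time where n is the total number of elements.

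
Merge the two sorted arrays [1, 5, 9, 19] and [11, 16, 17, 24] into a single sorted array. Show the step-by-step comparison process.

Merging process:

Compare 1 vs 11: take 1 from left. Merged: [1]
Compare 5 vs 11: take 5 from left. Merged: [1, 5]
Compare 9 vs 11: take 9 from left. Merged: [1, 5, 9]
Compare 19 vs 11: take 11 from right. Merged: [1, 5, 9, 11]
Compare 19 vs 16: take 16 from right. Merged: [1, 5, 9, 11, 16]
Compare 19 vs 17: take 17 from right. Merged: [1, 5, 9, 11, 16, 17]
Compare 19 vs 24: take 19 from left. Merged: [1, 5, 9, 11, 16, 17, 19]
Append remaining from right: [24]. Merged: [1, 5, 9, 11, 16, 17, 19, 24]

Final merged array: [1, 5, 9, 11, 16, 17, 19, 24]
Total comparisons: 7

The merged array is [1, 5, 9, 11, 16, 17, 19, 24], requiring 7 comparisons. The merge step runs in O(n) time where n is the total number of elements.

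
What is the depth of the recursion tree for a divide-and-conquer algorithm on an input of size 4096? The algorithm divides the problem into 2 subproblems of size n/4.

For divide and conquer with division factor 4:

Problem sizes at each level:
Level 0: 4096
Level 1: 1024
Level 2: 256
Level 3: 64
Level 4: 16
Level 5: 4
Level 6: 1

The root is level 0 and the size-1 base case is level 6 (the tree spans levels 0 through 6, i.e. 7 levels counting the root), so the depth is the number of divisions: log_4(4096) = 6

The recursion tree depth is log_4(4096) = 6. At each level, the problem size is divided by 4, so it takes 6 divisions to reduce to a base case of size 1. The algorithm makes 2 recursive calls at each level.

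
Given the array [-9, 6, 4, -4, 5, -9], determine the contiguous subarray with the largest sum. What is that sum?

Using Kadane's algorithm on [-9, 6, 4, -4, 5, -9]:

Scanning through the array:
Position 1 (value 6): max_ending_here = 6, max_so_far = 6
Position 2 (value 4): max_ending_here = 10, max_so_far = 10
Position 3 (value -4): max_ending_here = 6, max_so_far = 10
Position 4 (value 5): max_ending_here = 11, max_so_far = 11
Position 5 (value -9): max_ending_here = 2, max_so_far = 11

Maximum subarray: [6, 4, -4, 5]
Maximum sum: 11

The maximum subarray is [6, 4, -4, 5] with sum 11. This subarray runs from index 1 to index 4.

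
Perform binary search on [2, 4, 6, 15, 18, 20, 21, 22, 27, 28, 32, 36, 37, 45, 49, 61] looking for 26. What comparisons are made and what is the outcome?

Binary search for 26 in [2, 4, 6, 15, 18, 20, 21, 22, 27, 28, 32, 36, 37, 45, 49, 61]:

lo=0, hi=15, mid=7, arr[mid]=22 -> 22 < 26, search right half
lo=8, hi=15, mid=11, arr[mid]=36 -> 36 > 26, search left half
lo=8, hi=10, mid=9, arr[mid]=28 -> 28 > 26, search left half
lo=8, hi=8, mid=8, arr[mid]=27 -> 27 > 26, search left half
lo=8 > hi=7, target 26 not found

Binary search determines that 26 is not in the array after 4 comparisons. The search space was exhausted without finding the target.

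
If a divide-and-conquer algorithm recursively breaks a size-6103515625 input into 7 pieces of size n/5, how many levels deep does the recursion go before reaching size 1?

For divide and conquer with division factor 5:

Problem sizes at each level:
Level 0: 6103515625
Level 1: 1220703125
Level 2: 244140625
Level 3: 48828125
Level 4: 9765625
Level 5: 1953125
Level 6: 390625
Level 7: 78125
Level 8: 15625
Level 9: 3125
Level 10: 625
Level 11: 125
Level 12: 25
Level 13: 5
Level 14: 1

The root is level 0 and the size-1 base case is level 14 (the tree spans levels 0 through 14, i.e. 15 levels counting the root), so the depth is the number of divisions: log_5(6103515625) = 14

The recursion tree depth is log_5(6103515625) = 14. At each level, the problem size is divided by 5, so it takes 14 divisions to reduce to a base case of size 1. The algorithm makes 7 recursive calls at each level.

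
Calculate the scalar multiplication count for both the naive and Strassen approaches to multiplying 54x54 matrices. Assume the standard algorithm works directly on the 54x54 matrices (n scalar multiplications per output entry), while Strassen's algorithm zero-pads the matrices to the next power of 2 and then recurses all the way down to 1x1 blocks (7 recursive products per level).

Matrix multiplication for 54x54 matrices:

Strassen's algorithm requires power-of-2 dimensions. Pad 54x54 to 64x64 (next power of 2).

Standard algorithm: 54^3 = 157464 multiplications
Strassen's algorithm: 7^(log2(64)) = 7^6 = 117649 multiplications
Savings: 157464 - 117649 = 39815 multiplications

Standard: 157464 multiplications (54^3). Strassen: 117649 multiplications (7^6, after padding to 64x64). Strassen reduces 8 recursive multiplications to 7 at each level.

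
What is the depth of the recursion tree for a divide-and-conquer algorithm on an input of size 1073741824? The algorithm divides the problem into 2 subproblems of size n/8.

For divide and conquer with division factor 8:

Problem sizes at each level:
Level 0: 1073741824
Level 1: 134217728
Level 2: 16777216
Level 3: 2097152
Level 4: 262144
Level 5: 32768
Level 6: 4096
Level 7: 512
Level 8: 64
Level 9: 8
Level 10: 1

The root is level 0 and the size-1 base case is level 10 (the tree spans levels 0 through 10, i.e. 11 levels counting the root), so the depth is the number of divisions: log_8(1073741824) = 10

The recursion tree depth is log_8(1073741824) = 10. At each level, the problem size is divided by 8, so it takes 10 divisions to reduce to a base case of size 1. The algorithm makes 2 recursive calls at each level.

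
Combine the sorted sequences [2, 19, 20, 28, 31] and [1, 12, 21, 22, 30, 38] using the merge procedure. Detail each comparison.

Merging process:

Compare 2 vs 1: take 1 from right. Merged: [1]
Compare 2 vs 12: take 2 from left. Merged: [1, 2]
Compare 19 vs 12: take 12 from right. Merged: [1, 2, 12]
Compare 19 vs 21: take 19 from left. Merged: [1, 2, 12, 19]
Compare 20 vs 21: take 20 from left. Merged: [1, 2, 12, 19, 20]
Compare 28 vs 21: take 21 from right. Merged: [1, 2, 12, 19, 20, 21]
Compare 28 vs 22: take 22 from right. Merged: [1, 2, 12, 19, 20, 21, 22]
Compare 28 vs 30: take 28 from left. Merged: [1, 2, 12, 19, 20, 21, 22, 28]
Compare 31 vs 30: take 30 from right. Merged: [1, 2, 12, 19, 20, 21, 22, 28, 30]
Compare 31 vs 38: take 31 from left. Merged: [1, 2, 12, 19, 20, 21, 22, 28, 30, 31]
Append remaining from right: [38]. Merged: [1, 2, 12, 19, 20, 21, 22, 28, 30, 31, 38]

Final merged array: [1, 2, 12, 19, 20, 21, 22, 28, 30, 31, 38]
Total comparisons: 10

The merged array is [1, 2, 12, 19, 20, 21, 22, 28, 30, 31, 38], requiring 10 comparisons. The merge step runs in O(n) time where n is the total number of elements.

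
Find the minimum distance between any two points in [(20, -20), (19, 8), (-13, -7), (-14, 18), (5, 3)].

Computing all pairwise distances among 5 points:

d((20, -20), (19, 8)) = 28.0179
d((20, -20), (-13, -7)) = 35.4683
d((20, -20), (-14, 18)) = 50.9902
d((20, -20), (5, 3)) = 27.4591
d((19, 8), (-13, -7)) = 35.3412
d((19, 8), (-14, 18)) = 34.4819
d((19, 8), (5, 3)) = 14.8661 <-- minimum
d((-13, -7), (-14, 18)) = 25.02
d((-13, -7), (5, 3)) = 20.5913
d((-14, 18), (5, 3)) = 24.2074

Closest pair: (19, 8) and (5, 3) with distance 14.8661

The closest pair is (19, 8) and (5, 3) with Euclidean distance 14.8661. For 5 points, brute-force pairwise comparison is shown above. For large n, the divide-and-conquer algorithm (sort by x, recurse on halves, check the dividing strip) achieves O(n log n).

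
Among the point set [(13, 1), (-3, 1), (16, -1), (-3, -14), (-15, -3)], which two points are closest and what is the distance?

Computing all pairwise distances among 5 points:

d((13, 1), (-3, 1)) = 16.0
d((13, 1), (16, -1)) = 3.6056 <-- minimum
d((13, 1), (-3, -14)) = 21.9317
d((13, 1), (-15, -3)) = 28.2843
d((-3, 1), (16, -1)) = 19.105
d((-3, 1), (-3, -14)) = 15.0
d((-3, 1), (-15, -3)) = 12.6491
d((16, -1), (-3, -14)) = 23.0217
d((16, -1), (-15, -3)) = 31.0644
d((-3, -14), (-15, -3)) = 16.2788

Closest pair: (13, 1) and (16, -1) with distance 3.6056

The closest pair is (13, 1) and (16, -1) with Euclidean distance 3.6056. For 5 points, brute-force pairwise comparison is shown above. For large n, the divide-and-conquer algorithm (sort by x, recurse on halves, check the dividing strip) achieves O(n log n).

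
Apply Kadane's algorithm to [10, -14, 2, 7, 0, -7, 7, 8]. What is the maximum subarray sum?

Using Kadane's algorithm on [10, -14, 2, 7, 0, -7, 7, 8]:

Scanning through the array:
Position 1 (value -14): max_ending_here = -4, max_so_far = 10
Position 2 (value 2): max_ending_here = 2, max_so_far = 10
Position 3 (value 7): max_ending_here = 9, max_so_far = 10
Position 4 (value 0): max_ending_here = 9, max_so_far = 10
Position 5 (value -7): max_ending_here = 2, max_so_far = 10
Position 6 (value 7): max_ending_here = 9, max_so_far = 10
Position 7 (value 8): max_ending_here = 17, max_so_far = 17

Maximum subarray: [2, 7, 0, -7, 7, 8]
Maximum sum: 17

The maximum subarray is [2, 7, 0, -7, 7, 8] with sum 17. This subarray runs from index 2 to index 7.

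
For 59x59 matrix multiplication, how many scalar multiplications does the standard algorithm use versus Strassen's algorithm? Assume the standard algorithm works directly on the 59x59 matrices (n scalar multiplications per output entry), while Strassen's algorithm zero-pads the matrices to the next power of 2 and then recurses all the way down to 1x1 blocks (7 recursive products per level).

Matrix multiplication for 59x59 matrices:

Strassen's algorithm requires power-of-2 dimensions. Pad 59x59 to 64x64 (next power of 2).

Standard algorithm: 59^3 = 205379 multiplications
Strassen's algorithm: 7^(log2(64)) = 7^6 = 117649 multiplications
Savings: 205379 - 117649 = 87730 multiplications

Standard: 205379 multiplications (59^3). Strassen: 117649 multiplications (7^6, after padding to 64x64). Strassen reduces 8 recursive multiplications to 7 at each level.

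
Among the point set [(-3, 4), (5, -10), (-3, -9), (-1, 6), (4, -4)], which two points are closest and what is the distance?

Computing all pairwise distances among 5 points:

d((-3, 4), (5, -10)) = 16.1245
d((-3, 4), (-3, -9)) = 13.0
d((-3, 4), (-1, 6)) = 2.8284 <-- minimum
d((-3, 4), (4, -4)) = 10.6301
d((5, -10), (-3, -9)) = 8.0623
d((5, -10), (-1, 6)) = 17.088
d((5, -10), (4, -4)) = 6.0828
d((-3, -9), (-1, 6)) = 15.1327
d((-3, -9), (4, -4)) = 8.6023
d((-1, 6), (4, -4)) = 11.1803

Closest pair: (-3, 4) and (-1, 6) with distance 2.8284

The closest pair is (-3, 4) and (-1, 6) with Euclidean distance 2.8284. For 5 points, brute-force pairwise comparison is shown above. For large n, the divide-and-conquer algorithm (sort by x, recurse on halves, check the dividing strip) achieves O(n log n).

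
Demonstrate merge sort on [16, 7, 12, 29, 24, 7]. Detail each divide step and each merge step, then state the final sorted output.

Merge sort trace:

Split: [16, 7, 12, 29, 24, 7] -> [16, 7, 12] and [29, 24, 7]
  Split: [16, 7, 12] -> [16] and [7, 12]
    Split: [7, 12] -> [7] and [12]
    Merge: [7] + [12] -> [7, 12]
  Merge: [16] + [7, 12] -> [7, 12, 16]
  Split: [29, 24, 7] -> [29] and [24, 7]
    Split: [24, 7] -> [24] and [7]
    Merge: [24] + [7] -> [7, 24]
  Merge: [29] + [7, 24] -> [7, 24, 29]
Merge: [7, 12, 16] + [7, 24, 29] -> [7, 7, 12, 16, 24, 29]

Final sorted array: [7, 7, 12, 16, 24, 29]

The merge sort proceeds by recursively splitting the array and merging sorted halves.
After all merges, the sorted array is [7, 7, 12, 16, 24, 29].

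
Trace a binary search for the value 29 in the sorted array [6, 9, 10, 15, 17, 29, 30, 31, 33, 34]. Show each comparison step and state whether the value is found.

Binary search for 29 in [6, 9, 10, 15, 17, 29, 30, 31, 33, 34]:

lo=0, hi=9, mid=4, arr[mid]=17 -> 17 < 29, search right half
lo=5, hi=9, mid=7, arr[mid]=31 -> 31 > 29, search left half
lo=5, hi=6, mid=5, arr[mid]=29 -> Found target at index 5!

Binary search finds 29 at index 5 after 3 comparisons. The search repeatedly halves the search space by comparing with the middle element.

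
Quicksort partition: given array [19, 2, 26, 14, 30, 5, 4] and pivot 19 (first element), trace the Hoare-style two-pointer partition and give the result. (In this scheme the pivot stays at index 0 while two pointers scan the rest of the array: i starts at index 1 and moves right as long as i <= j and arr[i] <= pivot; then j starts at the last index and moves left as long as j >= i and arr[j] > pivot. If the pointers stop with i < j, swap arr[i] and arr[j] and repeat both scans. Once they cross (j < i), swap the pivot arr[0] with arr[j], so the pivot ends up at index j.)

Hoare-style two-pointer partition with pivot = 19:

Initial array: [19, 2, 26, 14, 30, 5, 4]

Pointers start at i = 1, j = 6.
i stops at index 2 (arr[2]=26 > 19), j stops at index 6 (arr[6]=4 <= 19): swap arr[2] and arr[6], array becomes [19, 2, 4, 14, 30, 5, 26]
i stops at index 4 (arr[4]=30 > 19), j stops at index 5 (arr[5]=5 <= 19): swap arr[4] and arr[5], array becomes [19, 2, 4, 14, 5, 30, 26]
i ends at 5, j ends at 4: the pointers have crossed (j < i), so scanning stops.

Swap pivot arr[0] with arr[4] to place pivot at position 4: [5, 2, 4, 14, 19, 30, 26]
Pivot position: 4

After partitioning with pivot 19, the array becomes [5, 2, 4, 14, 19, 30, 26]. The pivot is placed at index 4. All elements to the left of the pivot are <= 19, and all elements to the right are > 19.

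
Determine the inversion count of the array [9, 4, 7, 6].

Finding inversions in [9, 4, 7, 6]:

(0, 1): arr[0]=9 > arr[1]=4
(0, 2): arr[0]=9 > arr[2]=7
(0, 3): arr[0]=9 > arr[3]=6
(2, 3): arr[2]=7 > arr[3]=6

Total inversions: 4

The array has 4 inversion(s): (0,1), (0,2), (0,3), (2,3). Each pair (i,j) satisfies i < j and arr[i] > arr[j].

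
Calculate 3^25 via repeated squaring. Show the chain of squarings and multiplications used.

Computing 3^25 by squaring (build up from 3^1; each line after the first costs one multiplication):

3^1 = 3
3^2 = (3^1)^2 = 3^2 = 9
3^3 = 3 * 3^2 = 3 * 9 = 27
3^6 = (3^3)^2 = 27^2 = 729
3^12 = (3^6)^2 = 729^2 = 531441
3^24 = (3^12)^2 = 531441^2 = 282429536481
3^25 = 3 * 3^24 = 3 * 282429536481 = 847288609443

Result: 847288609443
Multiplications needed: 6 (6 lines after 3^1)

3^25 = 847288609443. Using exponentiation by squaring, this requires 6 multiplications. The key idea: if the exponent is even, square the half-power; if odd, multiply by the base once.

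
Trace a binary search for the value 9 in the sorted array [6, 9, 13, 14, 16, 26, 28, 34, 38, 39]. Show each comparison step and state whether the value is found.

Binary search for 9 in [6, 9, 13, 14, 16, 26, 28, 34, 38, 39]:

lo=0, hi=9, mid=4, arr[mid]=16 -> 16 > 9, search left half
lo=0, hi=3, mid=1, arr[mid]=9 -> Found target at index 1!

Binary search finds 9 at index 1 after 2 comparisons. The search repeatedly halves the search space by comparing with the middle element.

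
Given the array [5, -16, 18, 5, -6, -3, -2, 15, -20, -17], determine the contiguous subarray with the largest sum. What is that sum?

Using Kadane's algorithm on [5, -16, 18, 5, -6, -3, -2, 15, -20, -17]:

Scanning through the array:
Position 1 (value -16): max_ending_here = -11, max_so_far = 5
Position 2 (value 18): max_ending_here = 18, max_so_far = 18
Position 3 (value 5): max_ending_here = 23, max_so_far = 23
Position 4 (value -6): max_ending_here = 17, max_so_far = 23
Position 5 (value -3): max_ending_here = 14, max_so_far = 23
Position 6 (value -2): max_ending_here = 12, max_so_far = 23
Position 7 (value 15): max_ending_here = 27, max_so_far = 27
Position 8 (value -20): max_ending_here = 7, max_so_far = 27
Position 9 (value -17): max_ending_here = -10, max_so_far = 27

Maximum subarray: [18, 5, -6, -3, -2, 15]
Maximum sum: 27

The maximum subarray is [18, 5, -6, -3, -2, 15] with sum 27. This subarray runs from index 2 to index 7.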